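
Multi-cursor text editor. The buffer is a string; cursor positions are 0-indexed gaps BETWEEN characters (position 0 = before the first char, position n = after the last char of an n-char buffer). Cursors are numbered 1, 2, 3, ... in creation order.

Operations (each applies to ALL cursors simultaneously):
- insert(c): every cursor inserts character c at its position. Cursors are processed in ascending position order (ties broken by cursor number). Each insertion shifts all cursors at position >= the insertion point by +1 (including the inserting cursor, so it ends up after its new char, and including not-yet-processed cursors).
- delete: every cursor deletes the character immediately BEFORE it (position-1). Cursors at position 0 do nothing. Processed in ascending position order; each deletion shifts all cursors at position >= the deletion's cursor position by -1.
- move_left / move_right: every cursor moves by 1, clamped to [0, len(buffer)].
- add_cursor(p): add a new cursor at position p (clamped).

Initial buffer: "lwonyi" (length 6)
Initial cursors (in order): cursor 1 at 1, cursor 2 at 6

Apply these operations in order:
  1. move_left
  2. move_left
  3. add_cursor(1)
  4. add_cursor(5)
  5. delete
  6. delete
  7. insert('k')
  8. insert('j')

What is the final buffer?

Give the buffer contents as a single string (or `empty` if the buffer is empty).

After op 1 (move_left): buffer="lwonyi" (len 6), cursors c1@0 c2@5, authorship ......
After op 2 (move_left): buffer="lwonyi" (len 6), cursors c1@0 c2@4, authorship ......
After op 3 (add_cursor(1)): buffer="lwonyi" (len 6), cursors c1@0 c3@1 c2@4, authorship ......
After op 4 (add_cursor(5)): buffer="lwonyi" (len 6), cursors c1@0 c3@1 c2@4 c4@5, authorship ......
After op 5 (delete): buffer="woi" (len 3), cursors c1@0 c3@0 c2@2 c4@2, authorship ...
After op 6 (delete): buffer="i" (len 1), cursors c1@0 c2@0 c3@0 c4@0, authorship .
After op 7 (insert('k')): buffer="kkkki" (len 5), cursors c1@4 c2@4 c3@4 c4@4, authorship 1234.
After op 8 (insert('j')): buffer="kkkkjjjji" (len 9), cursors c1@8 c2@8 c3@8 c4@8, authorship 12341234.

Answer: kkkkjjjji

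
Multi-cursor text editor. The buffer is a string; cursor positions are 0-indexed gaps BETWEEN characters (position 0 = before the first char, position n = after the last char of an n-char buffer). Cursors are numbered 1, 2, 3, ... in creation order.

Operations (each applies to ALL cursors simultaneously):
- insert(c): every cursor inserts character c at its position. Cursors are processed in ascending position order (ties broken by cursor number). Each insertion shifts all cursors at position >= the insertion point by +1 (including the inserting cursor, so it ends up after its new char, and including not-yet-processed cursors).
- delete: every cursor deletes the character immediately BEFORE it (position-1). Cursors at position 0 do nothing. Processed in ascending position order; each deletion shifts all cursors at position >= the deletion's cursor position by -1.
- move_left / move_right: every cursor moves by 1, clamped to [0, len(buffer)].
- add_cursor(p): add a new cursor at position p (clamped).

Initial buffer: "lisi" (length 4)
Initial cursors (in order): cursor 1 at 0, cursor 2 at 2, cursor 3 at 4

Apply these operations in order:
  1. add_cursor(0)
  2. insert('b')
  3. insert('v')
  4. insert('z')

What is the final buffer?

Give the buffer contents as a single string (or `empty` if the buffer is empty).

Answer: bbvvzzlibvzsibvz

Derivation:
After op 1 (add_cursor(0)): buffer="lisi" (len 4), cursors c1@0 c4@0 c2@2 c3@4, authorship ....
After op 2 (insert('b')): buffer="bblibsib" (len 8), cursors c1@2 c4@2 c2@5 c3@8, authorship 14..2..3
After op 3 (insert('v')): buffer="bbvvlibvsibv" (len 12), cursors c1@4 c4@4 c2@8 c3@12, authorship 1414..22..33
After op 4 (insert('z')): buffer="bbvvzzlibvzsibvz" (len 16), cursors c1@6 c4@6 c2@11 c3@16, authorship 141414..222..333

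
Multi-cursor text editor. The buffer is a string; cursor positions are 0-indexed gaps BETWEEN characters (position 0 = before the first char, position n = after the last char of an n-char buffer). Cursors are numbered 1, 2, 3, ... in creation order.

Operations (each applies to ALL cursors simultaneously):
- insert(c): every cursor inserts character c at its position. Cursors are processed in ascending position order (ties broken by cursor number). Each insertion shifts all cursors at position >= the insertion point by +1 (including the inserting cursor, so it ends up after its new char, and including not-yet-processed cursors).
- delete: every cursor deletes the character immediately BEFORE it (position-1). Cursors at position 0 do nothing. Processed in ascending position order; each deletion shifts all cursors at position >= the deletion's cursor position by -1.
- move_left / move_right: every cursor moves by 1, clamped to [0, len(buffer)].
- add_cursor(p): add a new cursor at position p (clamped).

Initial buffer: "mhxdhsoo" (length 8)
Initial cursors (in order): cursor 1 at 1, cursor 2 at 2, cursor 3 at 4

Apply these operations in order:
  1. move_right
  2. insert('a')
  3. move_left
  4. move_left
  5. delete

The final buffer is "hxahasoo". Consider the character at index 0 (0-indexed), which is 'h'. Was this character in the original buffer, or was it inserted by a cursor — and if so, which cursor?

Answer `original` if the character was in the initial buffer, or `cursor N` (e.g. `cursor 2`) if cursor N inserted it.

Answer: original

Derivation:
After op 1 (move_right): buffer="mhxdhsoo" (len 8), cursors c1@2 c2@3 c3@5, authorship ........
After op 2 (insert('a')): buffer="mhaxadhasoo" (len 11), cursors c1@3 c2@5 c3@8, authorship ..1.2..3...
After op 3 (move_left): buffer="mhaxadhasoo" (len 11), cursors c1@2 c2@4 c3@7, authorship ..1.2..3...
After op 4 (move_left): buffer="mhaxadhasoo" (len 11), cursors c1@1 c2@3 c3@6, authorship ..1.2..3...
After op 5 (delete): buffer="hxahasoo" (len 8), cursors c1@0 c2@1 c3@3, authorship ..2.3...
Authorship (.=original, N=cursor N): . . 2 . 3 . . .
Index 0: author = original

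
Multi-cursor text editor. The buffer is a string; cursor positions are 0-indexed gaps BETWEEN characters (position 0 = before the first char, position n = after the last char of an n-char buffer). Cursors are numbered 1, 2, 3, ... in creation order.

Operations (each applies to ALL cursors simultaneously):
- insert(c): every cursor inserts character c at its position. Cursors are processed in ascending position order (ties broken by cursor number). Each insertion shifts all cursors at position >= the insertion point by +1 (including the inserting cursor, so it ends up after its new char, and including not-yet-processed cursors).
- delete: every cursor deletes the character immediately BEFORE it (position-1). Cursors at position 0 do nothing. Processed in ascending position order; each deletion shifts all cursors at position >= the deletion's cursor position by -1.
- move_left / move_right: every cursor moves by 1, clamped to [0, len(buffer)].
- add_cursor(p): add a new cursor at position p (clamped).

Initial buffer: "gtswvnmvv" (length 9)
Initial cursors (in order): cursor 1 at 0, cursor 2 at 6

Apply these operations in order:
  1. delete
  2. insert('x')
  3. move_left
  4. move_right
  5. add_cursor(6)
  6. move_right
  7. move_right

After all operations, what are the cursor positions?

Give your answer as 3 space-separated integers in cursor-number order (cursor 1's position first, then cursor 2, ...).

After op 1 (delete): buffer="gtswvmvv" (len 8), cursors c1@0 c2@5, authorship ........
After op 2 (insert('x')): buffer="xgtswvxmvv" (len 10), cursors c1@1 c2@7, authorship 1.....2...
After op 3 (move_left): buffer="xgtswvxmvv" (len 10), cursors c1@0 c2@6, authorship 1.....2...
After op 4 (move_right): buffer="xgtswvxmvv" (len 10), cursors c1@1 c2@7, authorship 1.....2...
After op 5 (add_cursor(6)): buffer="xgtswvxmvv" (len 10), cursors c1@1 c3@6 c2@7, authorship 1.....2...
After op 6 (move_right): buffer="xgtswvxmvv" (len 10), cursors c1@2 c3@7 c2@8, authorship 1.....2...
After op 7 (move_right): buffer="xgtswvxmvv" (len 10), cursors c1@3 c3@8 c2@9, authorship 1.....2...

Answer: 3 9 8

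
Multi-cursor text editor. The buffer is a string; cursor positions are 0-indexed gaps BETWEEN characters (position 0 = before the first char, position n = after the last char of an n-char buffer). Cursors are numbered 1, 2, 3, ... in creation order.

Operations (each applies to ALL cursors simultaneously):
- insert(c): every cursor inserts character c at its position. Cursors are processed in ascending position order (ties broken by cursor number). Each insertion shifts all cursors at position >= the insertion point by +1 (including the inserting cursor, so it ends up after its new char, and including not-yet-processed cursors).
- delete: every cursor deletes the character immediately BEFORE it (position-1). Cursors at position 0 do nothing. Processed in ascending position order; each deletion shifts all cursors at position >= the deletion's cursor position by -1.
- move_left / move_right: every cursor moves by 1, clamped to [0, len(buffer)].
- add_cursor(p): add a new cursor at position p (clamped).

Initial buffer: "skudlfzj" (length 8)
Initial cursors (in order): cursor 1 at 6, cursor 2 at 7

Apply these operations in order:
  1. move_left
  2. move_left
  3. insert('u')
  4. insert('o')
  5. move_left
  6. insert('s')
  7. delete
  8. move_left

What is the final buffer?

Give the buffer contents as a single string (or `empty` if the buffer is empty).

After op 1 (move_left): buffer="skudlfzj" (len 8), cursors c1@5 c2@6, authorship ........
After op 2 (move_left): buffer="skudlfzj" (len 8), cursors c1@4 c2@5, authorship ........
After op 3 (insert('u')): buffer="skudulufzj" (len 10), cursors c1@5 c2@7, authorship ....1.2...
After op 4 (insert('o')): buffer="skuduoluofzj" (len 12), cursors c1@6 c2@9, authorship ....11.22...
After op 5 (move_left): buffer="skuduoluofzj" (len 12), cursors c1@5 c2@8, authorship ....11.22...
After op 6 (insert('s')): buffer="skudusolusofzj" (len 14), cursors c1@6 c2@10, authorship ....111.222...
After op 7 (delete): buffer="skuduoluofzj" (len 12), cursors c1@5 c2@8, authorship ....11.22...
After op 8 (move_left): buffer="skuduoluofzj" (len 12), cursors c1@4 c2@7, authorship ....11.22...

Answer: skuduoluofzj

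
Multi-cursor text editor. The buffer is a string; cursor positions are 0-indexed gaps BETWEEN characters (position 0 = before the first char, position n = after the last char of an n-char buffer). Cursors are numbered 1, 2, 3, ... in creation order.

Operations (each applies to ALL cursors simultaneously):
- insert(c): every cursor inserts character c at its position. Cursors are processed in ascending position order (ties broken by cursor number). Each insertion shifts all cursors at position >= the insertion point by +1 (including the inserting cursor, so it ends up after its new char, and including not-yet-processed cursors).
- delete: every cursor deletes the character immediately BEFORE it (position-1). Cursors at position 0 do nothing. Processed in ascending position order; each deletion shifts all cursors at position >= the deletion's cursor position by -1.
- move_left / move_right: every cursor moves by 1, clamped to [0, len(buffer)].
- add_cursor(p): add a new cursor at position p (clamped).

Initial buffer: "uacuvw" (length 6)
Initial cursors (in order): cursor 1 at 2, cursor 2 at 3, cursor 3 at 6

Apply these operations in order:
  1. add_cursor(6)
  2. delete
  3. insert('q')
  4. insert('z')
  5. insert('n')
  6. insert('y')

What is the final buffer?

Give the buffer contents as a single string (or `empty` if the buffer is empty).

After op 1 (add_cursor(6)): buffer="uacuvw" (len 6), cursors c1@2 c2@3 c3@6 c4@6, authorship ......
After op 2 (delete): buffer="uu" (len 2), cursors c1@1 c2@1 c3@2 c4@2, authorship ..
After op 3 (insert('q')): buffer="uqquqq" (len 6), cursors c1@3 c2@3 c3@6 c4@6, authorship .12.34
After op 4 (insert('z')): buffer="uqqzzuqqzz" (len 10), cursors c1@5 c2@5 c3@10 c4@10, authorship .1212.3434
After op 5 (insert('n')): buffer="uqqzznnuqqzznn" (len 14), cursors c1@7 c2@7 c3@14 c4@14, authorship .121212.343434
After op 6 (insert('y')): buffer="uqqzznnyyuqqzznnyy" (len 18), cursors c1@9 c2@9 c3@18 c4@18, authorship .12121212.34343434

Answer: uqqzznnyyuqqzznnyy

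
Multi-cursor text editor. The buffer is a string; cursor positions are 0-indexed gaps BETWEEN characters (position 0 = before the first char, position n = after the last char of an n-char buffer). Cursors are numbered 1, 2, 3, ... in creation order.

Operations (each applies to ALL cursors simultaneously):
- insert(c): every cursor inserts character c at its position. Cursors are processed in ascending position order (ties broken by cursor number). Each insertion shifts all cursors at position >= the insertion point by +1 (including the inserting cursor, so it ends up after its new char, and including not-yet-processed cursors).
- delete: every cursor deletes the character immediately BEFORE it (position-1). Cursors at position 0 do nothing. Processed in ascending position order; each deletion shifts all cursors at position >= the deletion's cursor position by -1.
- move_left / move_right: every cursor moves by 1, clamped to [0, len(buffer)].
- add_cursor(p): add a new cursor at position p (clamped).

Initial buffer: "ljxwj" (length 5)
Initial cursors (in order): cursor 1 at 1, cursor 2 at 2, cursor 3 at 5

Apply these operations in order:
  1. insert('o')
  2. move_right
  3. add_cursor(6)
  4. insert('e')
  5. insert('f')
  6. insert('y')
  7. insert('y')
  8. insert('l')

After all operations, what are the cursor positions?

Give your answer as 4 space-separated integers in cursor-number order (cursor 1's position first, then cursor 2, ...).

After op 1 (insert('o')): buffer="lojoxwjo" (len 8), cursors c1@2 c2@4 c3@8, authorship .1.2...3
After op 2 (move_right): buffer="lojoxwjo" (len 8), cursors c1@3 c2@5 c3@8, authorship .1.2...3
After op 3 (add_cursor(6)): buffer="lojoxwjo" (len 8), cursors c1@3 c2@5 c4@6 c3@8, authorship .1.2...3
After op 4 (insert('e')): buffer="lojeoxewejoe" (len 12), cursors c1@4 c2@7 c4@9 c3@12, authorship .1.12.2.4.33
After op 5 (insert('f')): buffer="lojefoxefwefjoef" (len 16), cursors c1@5 c2@9 c4@12 c3@16, authorship .1.112.22.44.333
After op 6 (insert('y')): buffer="lojefyoxefywefyjoefy" (len 20), cursors c1@6 c2@11 c4@15 c3@20, authorship .1.1112.222.444.3333
After op 7 (insert('y')): buffer="lojefyyoxefyywefyyjoefyy" (len 24), cursors c1@7 c2@13 c4@18 c3@24, authorship .1.11112.2222.4444.33333
After op 8 (insert('l')): buffer="lojefyyloxefyylwefyyljoefyyl" (len 28), cursors c1@8 c2@15 c4@21 c3@28, authorship .1.111112.22222.44444.333333

Answer: 8 15 28 21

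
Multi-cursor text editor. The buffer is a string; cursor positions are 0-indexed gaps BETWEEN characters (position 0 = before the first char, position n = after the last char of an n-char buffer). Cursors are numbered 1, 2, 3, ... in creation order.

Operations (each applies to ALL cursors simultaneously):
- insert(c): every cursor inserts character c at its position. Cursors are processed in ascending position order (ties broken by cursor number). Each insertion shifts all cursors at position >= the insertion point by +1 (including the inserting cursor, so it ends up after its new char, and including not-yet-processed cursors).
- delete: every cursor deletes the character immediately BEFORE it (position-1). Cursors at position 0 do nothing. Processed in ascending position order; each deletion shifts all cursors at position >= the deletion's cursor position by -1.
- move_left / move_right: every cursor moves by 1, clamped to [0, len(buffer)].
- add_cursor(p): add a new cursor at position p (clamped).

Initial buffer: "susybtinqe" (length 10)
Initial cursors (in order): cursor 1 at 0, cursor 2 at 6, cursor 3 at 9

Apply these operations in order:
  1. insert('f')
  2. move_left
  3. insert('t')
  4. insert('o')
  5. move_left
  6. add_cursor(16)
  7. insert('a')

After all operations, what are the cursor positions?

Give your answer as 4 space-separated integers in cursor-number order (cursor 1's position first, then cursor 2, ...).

Answer: 2 12 20 20

Derivation:
After op 1 (insert('f')): buffer="fsusybtfinqfe" (len 13), cursors c1@1 c2@8 c3@12, authorship 1......2...3.
After op 2 (move_left): buffer="fsusybtfinqfe" (len 13), cursors c1@0 c2@7 c3@11, authorship 1......2...3.
After op 3 (insert('t')): buffer="tfsusybttfinqtfe" (len 16), cursors c1@1 c2@9 c3@14, authorship 11......22...33.
After op 4 (insert('o')): buffer="tofsusybttofinqtofe" (len 19), cursors c1@2 c2@11 c3@17, authorship 111......222...333.
After op 5 (move_left): buffer="tofsusybttofinqtofe" (len 19), cursors c1@1 c2@10 c3@16, authorship 111......222...333.
After op 6 (add_cursor(16)): buffer="tofsusybttofinqtofe" (len 19), cursors c1@1 c2@10 c3@16 c4@16, authorship 111......222...333.
After op 7 (insert('a')): buffer="taofsusybttaofinqtaaofe" (len 23), cursors c1@2 c2@12 c3@20 c4@20, authorship 1111......2222...33433.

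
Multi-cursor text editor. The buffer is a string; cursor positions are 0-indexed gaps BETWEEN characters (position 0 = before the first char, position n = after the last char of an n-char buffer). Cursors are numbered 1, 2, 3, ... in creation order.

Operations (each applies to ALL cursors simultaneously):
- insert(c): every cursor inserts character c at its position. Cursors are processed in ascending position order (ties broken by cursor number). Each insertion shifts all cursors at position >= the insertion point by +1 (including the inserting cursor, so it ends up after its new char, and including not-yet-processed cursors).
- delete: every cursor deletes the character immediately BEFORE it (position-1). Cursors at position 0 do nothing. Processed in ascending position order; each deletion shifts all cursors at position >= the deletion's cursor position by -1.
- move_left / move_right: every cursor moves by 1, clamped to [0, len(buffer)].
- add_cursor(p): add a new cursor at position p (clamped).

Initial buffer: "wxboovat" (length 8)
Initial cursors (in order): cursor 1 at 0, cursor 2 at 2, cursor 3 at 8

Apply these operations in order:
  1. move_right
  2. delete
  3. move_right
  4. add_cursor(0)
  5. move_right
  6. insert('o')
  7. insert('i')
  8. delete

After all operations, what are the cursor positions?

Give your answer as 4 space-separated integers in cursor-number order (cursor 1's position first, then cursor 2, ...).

After op 1 (move_right): buffer="wxboovat" (len 8), cursors c1@1 c2@3 c3@8, authorship ........
After op 2 (delete): buffer="xoova" (len 5), cursors c1@0 c2@1 c3@5, authorship .....
After op 3 (move_right): buffer="xoova" (len 5), cursors c1@1 c2@2 c3@5, authorship .....
After op 4 (add_cursor(0)): buffer="xoova" (len 5), cursors c4@0 c1@1 c2@2 c3@5, authorship .....
After op 5 (move_right): buffer="xoova" (len 5), cursors c4@1 c1@2 c2@3 c3@5, authorship .....
After op 6 (insert('o')): buffer="xooooovao" (len 9), cursors c4@2 c1@4 c2@6 c3@9, authorship .4.1.2..3
After op 7 (insert('i')): buffer="xoiooiooivaoi" (len 13), cursors c4@3 c1@6 c2@9 c3@13, authorship .44.11.22..33
After op 8 (delete): buffer="xooooovao" (len 9), cursors c4@2 c1@4 c2@6 c3@9, authorship .4.1.2..3

Answer: 4 6 9 2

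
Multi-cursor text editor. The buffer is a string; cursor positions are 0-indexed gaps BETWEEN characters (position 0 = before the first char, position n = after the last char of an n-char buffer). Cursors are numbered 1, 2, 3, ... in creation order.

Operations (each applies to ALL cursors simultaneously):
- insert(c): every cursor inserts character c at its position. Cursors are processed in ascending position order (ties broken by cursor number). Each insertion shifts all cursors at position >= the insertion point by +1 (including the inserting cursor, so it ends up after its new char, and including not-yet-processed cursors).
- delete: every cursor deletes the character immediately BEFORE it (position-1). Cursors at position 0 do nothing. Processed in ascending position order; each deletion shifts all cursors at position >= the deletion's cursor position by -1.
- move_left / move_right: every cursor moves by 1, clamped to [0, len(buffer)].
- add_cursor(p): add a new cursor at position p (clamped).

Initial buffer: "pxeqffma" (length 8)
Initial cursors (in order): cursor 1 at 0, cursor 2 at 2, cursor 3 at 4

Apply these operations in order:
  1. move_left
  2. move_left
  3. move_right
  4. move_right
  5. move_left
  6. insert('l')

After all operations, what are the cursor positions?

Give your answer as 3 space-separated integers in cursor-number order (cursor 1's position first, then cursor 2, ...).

After op 1 (move_left): buffer="pxeqffma" (len 8), cursors c1@0 c2@1 c3@3, authorship ........
After op 2 (move_left): buffer="pxeqffma" (len 8), cursors c1@0 c2@0 c3@2, authorship ........
After op 3 (move_right): buffer="pxeqffma" (len 8), cursors c1@1 c2@1 c3@3, authorship ........
After op 4 (move_right): buffer="pxeqffma" (len 8), cursors c1@2 c2@2 c3@4, authorship ........
After op 5 (move_left): buffer="pxeqffma" (len 8), cursors c1@1 c2@1 c3@3, authorship ........
After op 6 (insert('l')): buffer="pllxelqffma" (len 11), cursors c1@3 c2@3 c3@6, authorship .12..3.....

Answer: 3 3 6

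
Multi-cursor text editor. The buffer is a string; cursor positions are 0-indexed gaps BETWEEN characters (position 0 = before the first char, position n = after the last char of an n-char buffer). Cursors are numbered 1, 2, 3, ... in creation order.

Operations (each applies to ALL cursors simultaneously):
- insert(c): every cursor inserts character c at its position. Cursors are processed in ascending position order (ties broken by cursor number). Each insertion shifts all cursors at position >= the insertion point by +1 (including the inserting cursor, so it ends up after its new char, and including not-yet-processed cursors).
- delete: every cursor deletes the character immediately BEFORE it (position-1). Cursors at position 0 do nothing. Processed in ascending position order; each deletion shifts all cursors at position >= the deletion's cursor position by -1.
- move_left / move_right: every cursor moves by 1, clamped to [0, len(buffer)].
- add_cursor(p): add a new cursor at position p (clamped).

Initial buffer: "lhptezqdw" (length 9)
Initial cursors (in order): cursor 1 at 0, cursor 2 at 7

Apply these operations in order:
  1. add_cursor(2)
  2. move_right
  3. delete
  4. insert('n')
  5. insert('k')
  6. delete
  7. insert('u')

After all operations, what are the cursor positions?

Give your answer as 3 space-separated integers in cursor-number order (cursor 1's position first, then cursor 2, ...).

After op 1 (add_cursor(2)): buffer="lhptezqdw" (len 9), cursors c1@0 c3@2 c2@7, authorship .........
After op 2 (move_right): buffer="lhptezqdw" (len 9), cursors c1@1 c3@3 c2@8, authorship .........
After op 3 (delete): buffer="htezqw" (len 6), cursors c1@0 c3@1 c2@5, authorship ......
After op 4 (insert('n')): buffer="nhntezqnw" (len 9), cursors c1@1 c3@3 c2@8, authorship 1.3....2.
After op 5 (insert('k')): buffer="nkhnktezqnkw" (len 12), cursors c1@2 c3@5 c2@11, authorship 11.33....22.
After op 6 (delete): buffer="nhntezqnw" (len 9), cursors c1@1 c3@3 c2@8, authorship 1.3....2.
After op 7 (insert('u')): buffer="nuhnutezqnuw" (len 12), cursors c1@2 c3@5 c2@11, authorship 11.33....22.

Answer: 2 11 5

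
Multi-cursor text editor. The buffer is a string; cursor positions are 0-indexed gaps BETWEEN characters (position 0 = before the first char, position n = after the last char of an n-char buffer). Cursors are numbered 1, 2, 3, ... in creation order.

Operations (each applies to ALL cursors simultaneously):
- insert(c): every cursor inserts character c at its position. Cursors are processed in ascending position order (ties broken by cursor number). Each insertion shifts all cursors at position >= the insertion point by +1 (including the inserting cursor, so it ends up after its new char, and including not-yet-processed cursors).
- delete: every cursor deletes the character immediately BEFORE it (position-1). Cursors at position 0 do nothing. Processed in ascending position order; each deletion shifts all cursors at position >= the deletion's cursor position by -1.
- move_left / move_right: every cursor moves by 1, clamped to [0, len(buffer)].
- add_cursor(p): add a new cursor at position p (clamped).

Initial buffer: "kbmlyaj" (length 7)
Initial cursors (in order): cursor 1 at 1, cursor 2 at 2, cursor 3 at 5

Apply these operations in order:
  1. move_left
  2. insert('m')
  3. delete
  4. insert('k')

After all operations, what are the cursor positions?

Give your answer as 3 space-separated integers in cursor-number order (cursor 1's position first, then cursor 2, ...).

After op 1 (move_left): buffer="kbmlyaj" (len 7), cursors c1@0 c2@1 c3@4, authorship .......
After op 2 (insert('m')): buffer="mkmbmlmyaj" (len 10), cursors c1@1 c2@3 c3@7, authorship 1.2...3...
After op 3 (delete): buffer="kbmlyaj" (len 7), cursors c1@0 c2@1 c3@4, authorship .......
After op 4 (insert('k')): buffer="kkkbmlkyaj" (len 10), cursors c1@1 c2@3 c3@7, authorship 1.2...3...

Answer: 1 3 7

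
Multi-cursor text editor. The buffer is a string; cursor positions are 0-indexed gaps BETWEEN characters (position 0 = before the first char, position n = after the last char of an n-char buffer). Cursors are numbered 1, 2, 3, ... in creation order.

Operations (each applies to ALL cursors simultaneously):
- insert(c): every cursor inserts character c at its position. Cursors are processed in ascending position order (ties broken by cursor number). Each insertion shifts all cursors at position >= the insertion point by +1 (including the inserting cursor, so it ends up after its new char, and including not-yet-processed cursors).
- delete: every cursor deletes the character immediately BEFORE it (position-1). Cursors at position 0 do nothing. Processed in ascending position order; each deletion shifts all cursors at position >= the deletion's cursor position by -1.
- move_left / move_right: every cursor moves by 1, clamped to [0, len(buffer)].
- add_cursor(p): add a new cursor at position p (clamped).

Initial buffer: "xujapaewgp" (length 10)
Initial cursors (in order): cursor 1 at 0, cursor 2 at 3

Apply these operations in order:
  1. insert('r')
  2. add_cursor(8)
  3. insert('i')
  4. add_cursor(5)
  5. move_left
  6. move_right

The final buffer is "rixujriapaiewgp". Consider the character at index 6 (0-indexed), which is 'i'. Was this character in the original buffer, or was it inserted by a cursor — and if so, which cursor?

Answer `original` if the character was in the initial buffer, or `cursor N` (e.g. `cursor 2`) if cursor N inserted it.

After op 1 (insert('r')): buffer="rxujrapaewgp" (len 12), cursors c1@1 c2@5, authorship 1...2.......
After op 2 (add_cursor(8)): buffer="rxujrapaewgp" (len 12), cursors c1@1 c2@5 c3@8, authorship 1...2.......
After op 3 (insert('i')): buffer="rixujriapaiewgp" (len 15), cursors c1@2 c2@7 c3@11, authorship 11...22...3....
After op 4 (add_cursor(5)): buffer="rixujriapaiewgp" (len 15), cursors c1@2 c4@5 c2@7 c3@11, authorship 11...22...3....
After op 5 (move_left): buffer="rixujriapaiewgp" (len 15), cursors c1@1 c4@4 c2@6 c3@10, authorship 11...22...3....
After op 6 (move_right): buffer="rixujriapaiewgp" (len 15), cursors c1@2 c4@5 c2@7 c3@11, authorship 11...22...3....
Authorship (.=original, N=cursor N): 1 1 . . . 2 2 . . . 3 . . . .
Index 6: author = 2

Answer: cursor 2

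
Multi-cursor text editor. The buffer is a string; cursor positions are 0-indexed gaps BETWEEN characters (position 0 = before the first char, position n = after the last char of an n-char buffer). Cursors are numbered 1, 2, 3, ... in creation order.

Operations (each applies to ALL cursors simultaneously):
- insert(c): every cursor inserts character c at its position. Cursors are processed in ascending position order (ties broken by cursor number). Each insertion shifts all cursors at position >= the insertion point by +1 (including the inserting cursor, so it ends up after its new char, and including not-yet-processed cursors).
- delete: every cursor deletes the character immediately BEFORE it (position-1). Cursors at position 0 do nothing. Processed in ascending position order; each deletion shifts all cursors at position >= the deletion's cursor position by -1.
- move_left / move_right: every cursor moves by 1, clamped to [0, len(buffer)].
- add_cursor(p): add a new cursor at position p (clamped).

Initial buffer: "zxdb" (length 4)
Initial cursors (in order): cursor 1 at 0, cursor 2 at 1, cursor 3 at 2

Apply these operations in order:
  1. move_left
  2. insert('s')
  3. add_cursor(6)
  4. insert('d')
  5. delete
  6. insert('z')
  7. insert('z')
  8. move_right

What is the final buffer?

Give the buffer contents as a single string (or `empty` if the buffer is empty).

Answer: sszzzzzszzxdzzb

Derivation:
After op 1 (move_left): buffer="zxdb" (len 4), cursors c1@0 c2@0 c3@1, authorship ....
After op 2 (insert('s')): buffer="sszsxdb" (len 7), cursors c1@2 c2@2 c3@4, authorship 12.3...
After op 3 (add_cursor(6)): buffer="sszsxdb" (len 7), cursors c1@2 c2@2 c3@4 c4@6, authorship 12.3...
After op 4 (insert('d')): buffer="ssddzsdxddb" (len 11), cursors c1@4 c2@4 c3@7 c4@10, authorship 1212.33..4.
After op 5 (delete): buffer="sszsxdb" (len 7), cursors c1@2 c2@2 c3@4 c4@6, authorship 12.3...
After op 6 (insert('z')): buffer="sszzzszxdzb" (len 11), cursors c1@4 c2@4 c3@7 c4@10, authorship 1212.33..4.
After op 7 (insert('z')): buffer="sszzzzzszzxdzzb" (len 15), cursors c1@6 c2@6 c3@10 c4@14, authorship 121212.333..44.
After op 8 (move_right): buffer="sszzzzzszzxdzzb" (len 15), cursors c1@7 c2@7 c3@11 c4@15, authorship 121212.333..44.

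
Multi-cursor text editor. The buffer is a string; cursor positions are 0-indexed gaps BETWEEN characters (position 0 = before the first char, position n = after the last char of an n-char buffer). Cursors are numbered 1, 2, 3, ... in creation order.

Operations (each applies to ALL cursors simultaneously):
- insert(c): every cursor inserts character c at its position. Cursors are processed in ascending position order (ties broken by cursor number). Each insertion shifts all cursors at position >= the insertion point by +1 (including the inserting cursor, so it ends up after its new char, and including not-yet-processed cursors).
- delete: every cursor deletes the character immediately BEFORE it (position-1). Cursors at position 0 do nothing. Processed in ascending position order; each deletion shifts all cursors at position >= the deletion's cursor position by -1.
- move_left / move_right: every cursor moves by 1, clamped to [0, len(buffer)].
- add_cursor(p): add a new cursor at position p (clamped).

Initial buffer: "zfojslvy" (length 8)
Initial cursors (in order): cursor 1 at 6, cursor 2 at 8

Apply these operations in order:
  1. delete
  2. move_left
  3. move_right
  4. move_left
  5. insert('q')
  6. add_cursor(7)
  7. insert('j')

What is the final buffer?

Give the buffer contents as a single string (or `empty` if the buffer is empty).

After op 1 (delete): buffer="zfojsv" (len 6), cursors c1@5 c2@6, authorship ......
After op 2 (move_left): buffer="zfojsv" (len 6), cursors c1@4 c2@5, authorship ......
After op 3 (move_right): buffer="zfojsv" (len 6), cursors c1@5 c2@6, authorship ......
After op 4 (move_left): buffer="zfojsv" (len 6), cursors c1@4 c2@5, authorship ......
After op 5 (insert('q')): buffer="zfojqsqv" (len 8), cursors c1@5 c2@7, authorship ....1.2.
After op 6 (add_cursor(7)): buffer="zfojqsqv" (len 8), cursors c1@5 c2@7 c3@7, authorship ....1.2.
After op 7 (insert('j')): buffer="zfojqjsqjjv" (len 11), cursors c1@6 c2@10 c3@10, authorship ....11.223.

Answer: zfojqjsqjjv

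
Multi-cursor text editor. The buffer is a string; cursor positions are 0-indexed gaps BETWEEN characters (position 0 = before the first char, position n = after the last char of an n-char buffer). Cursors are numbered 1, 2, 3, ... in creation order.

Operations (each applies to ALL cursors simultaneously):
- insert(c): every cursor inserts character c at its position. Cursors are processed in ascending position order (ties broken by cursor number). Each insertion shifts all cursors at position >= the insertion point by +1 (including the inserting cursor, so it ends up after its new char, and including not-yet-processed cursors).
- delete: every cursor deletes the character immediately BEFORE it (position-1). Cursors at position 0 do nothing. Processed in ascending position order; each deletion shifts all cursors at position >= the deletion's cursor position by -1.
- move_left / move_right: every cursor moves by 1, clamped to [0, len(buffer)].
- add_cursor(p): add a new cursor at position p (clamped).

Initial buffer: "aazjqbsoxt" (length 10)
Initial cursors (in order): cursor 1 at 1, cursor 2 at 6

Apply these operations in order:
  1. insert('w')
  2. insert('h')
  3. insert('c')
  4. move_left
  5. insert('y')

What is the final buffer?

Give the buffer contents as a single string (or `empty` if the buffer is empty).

After op 1 (insert('w')): buffer="awazjqbwsoxt" (len 12), cursors c1@2 c2@8, authorship .1.....2....
After op 2 (insert('h')): buffer="awhazjqbwhsoxt" (len 14), cursors c1@3 c2@10, authorship .11.....22....
After op 3 (insert('c')): buffer="awhcazjqbwhcsoxt" (len 16), cursors c1@4 c2@12, authorship .111.....222....
After op 4 (move_left): buffer="awhcazjqbwhcsoxt" (len 16), cursors c1@3 c2@11, authorship .111.....222....
After op 5 (insert('y')): buffer="awhycazjqbwhycsoxt" (len 18), cursors c1@4 c2@13, authorship .1111.....2222....

Answer: awhycazjqbwhycsoxt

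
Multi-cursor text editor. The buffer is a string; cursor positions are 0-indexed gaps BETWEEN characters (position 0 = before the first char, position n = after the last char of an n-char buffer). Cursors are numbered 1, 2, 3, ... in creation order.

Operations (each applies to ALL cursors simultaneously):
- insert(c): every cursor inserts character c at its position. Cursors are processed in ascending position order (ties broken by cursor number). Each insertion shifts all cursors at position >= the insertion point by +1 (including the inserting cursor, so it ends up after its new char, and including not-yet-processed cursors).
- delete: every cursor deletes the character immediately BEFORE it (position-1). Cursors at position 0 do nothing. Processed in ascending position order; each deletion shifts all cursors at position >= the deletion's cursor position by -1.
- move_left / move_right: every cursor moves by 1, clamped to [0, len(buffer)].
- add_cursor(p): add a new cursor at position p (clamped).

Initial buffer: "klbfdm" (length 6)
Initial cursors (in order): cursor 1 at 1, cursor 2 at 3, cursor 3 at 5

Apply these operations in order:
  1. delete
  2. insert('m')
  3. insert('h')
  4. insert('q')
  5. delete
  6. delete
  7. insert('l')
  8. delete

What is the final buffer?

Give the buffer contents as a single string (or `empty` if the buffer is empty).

Answer: mlmfmm

Derivation:
After op 1 (delete): buffer="lfm" (len 3), cursors c1@0 c2@1 c3@2, authorship ...
After op 2 (insert('m')): buffer="mlmfmm" (len 6), cursors c1@1 c2@3 c3@5, authorship 1.2.3.
After op 3 (insert('h')): buffer="mhlmhfmhm" (len 9), cursors c1@2 c2@5 c3@8, authorship 11.22.33.
After op 4 (insert('q')): buffer="mhqlmhqfmhqm" (len 12), cursors c1@3 c2@7 c3@11, authorship 111.222.333.
After op 5 (delete): buffer="mhlmhfmhm" (len 9), cursors c1@2 c2@5 c3@8, authorship 11.22.33.
After op 6 (delete): buffer="mlmfmm" (len 6), cursors c1@1 c2@3 c3@5, authorship 1.2.3.
After op 7 (insert('l')): buffer="mllmlfmlm" (len 9), cursors c1@2 c2@5 c3@8, authorship 11.22.33.
After op 8 (delete): buffer="mlmfmm" (len 6), cursors c1@1 c2@3 c3@5, authorship 1.2.3.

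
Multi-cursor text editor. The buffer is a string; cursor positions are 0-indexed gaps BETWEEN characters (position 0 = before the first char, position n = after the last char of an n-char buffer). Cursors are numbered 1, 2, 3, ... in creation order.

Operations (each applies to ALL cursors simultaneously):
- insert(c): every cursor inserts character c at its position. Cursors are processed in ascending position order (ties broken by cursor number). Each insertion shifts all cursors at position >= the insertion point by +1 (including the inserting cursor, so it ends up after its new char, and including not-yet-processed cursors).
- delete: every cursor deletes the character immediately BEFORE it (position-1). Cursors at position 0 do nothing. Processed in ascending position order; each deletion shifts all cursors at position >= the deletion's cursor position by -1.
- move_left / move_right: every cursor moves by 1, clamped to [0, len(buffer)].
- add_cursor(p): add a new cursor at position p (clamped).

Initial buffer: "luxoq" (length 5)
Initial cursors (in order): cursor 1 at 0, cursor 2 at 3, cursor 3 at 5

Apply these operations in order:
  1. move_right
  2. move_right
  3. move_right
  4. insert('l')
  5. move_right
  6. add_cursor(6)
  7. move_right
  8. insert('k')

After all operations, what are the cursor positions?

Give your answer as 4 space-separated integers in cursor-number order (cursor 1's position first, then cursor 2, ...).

After op 1 (move_right): buffer="luxoq" (len 5), cursors c1@1 c2@4 c3@5, authorship .....
After op 2 (move_right): buffer="luxoq" (len 5), cursors c1@2 c2@5 c3@5, authorship .....
After op 3 (move_right): buffer="luxoq" (len 5), cursors c1@3 c2@5 c3@5, authorship .....
After op 4 (insert('l')): buffer="luxloqll" (len 8), cursors c1@4 c2@8 c3@8, authorship ...1..23
After op 5 (move_right): buffer="luxloqll" (len 8), cursors c1@5 c2@8 c3@8, authorship ...1..23
After op 6 (add_cursor(6)): buffer="luxloqll" (len 8), cursors c1@5 c4@6 c2@8 c3@8, authorship ...1..23
After op 7 (move_right): buffer="luxloqll" (len 8), cursors c1@6 c4@7 c2@8 c3@8, authorship ...1..23
After op 8 (insert('k')): buffer="luxloqklklkk" (len 12), cursors c1@7 c4@9 c2@12 c3@12, authorship ...1..124323

Answer: 7 12 12 9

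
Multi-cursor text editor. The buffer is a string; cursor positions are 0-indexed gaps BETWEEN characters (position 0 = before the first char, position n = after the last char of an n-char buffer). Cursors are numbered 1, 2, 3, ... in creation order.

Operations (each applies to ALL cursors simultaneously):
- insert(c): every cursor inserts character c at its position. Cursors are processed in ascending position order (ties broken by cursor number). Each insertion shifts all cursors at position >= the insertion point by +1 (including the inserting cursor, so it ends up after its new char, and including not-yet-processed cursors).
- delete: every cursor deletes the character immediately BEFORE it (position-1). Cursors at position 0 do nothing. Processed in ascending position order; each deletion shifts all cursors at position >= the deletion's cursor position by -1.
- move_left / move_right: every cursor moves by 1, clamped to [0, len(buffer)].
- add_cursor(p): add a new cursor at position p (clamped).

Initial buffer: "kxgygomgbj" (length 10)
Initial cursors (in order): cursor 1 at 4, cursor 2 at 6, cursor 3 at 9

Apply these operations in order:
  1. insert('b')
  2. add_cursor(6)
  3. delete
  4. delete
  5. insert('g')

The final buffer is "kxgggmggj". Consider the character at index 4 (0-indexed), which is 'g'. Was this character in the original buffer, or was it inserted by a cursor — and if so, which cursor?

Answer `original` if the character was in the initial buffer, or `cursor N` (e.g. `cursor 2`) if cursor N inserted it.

Answer: cursor 4

Derivation:
After op 1 (insert('b')): buffer="kxgybgobmgbbj" (len 13), cursors c1@5 c2@8 c3@12, authorship ....1..2...3.
After op 2 (add_cursor(6)): buffer="kxgybgobmgbbj" (len 13), cursors c1@5 c4@6 c2@8 c3@12, authorship ....1..2...3.
After op 3 (delete): buffer="kxgyomgbj" (len 9), cursors c1@4 c4@4 c2@5 c3@8, authorship .........
After op 4 (delete): buffer="kxmgj" (len 5), cursors c1@2 c2@2 c4@2 c3@4, authorship .....
After op 5 (insert('g')): buffer="kxgggmggj" (len 9), cursors c1@5 c2@5 c4@5 c3@8, authorship ..124..3.
Authorship (.=original, N=cursor N): . . 1 2 4 . . 3 .
Index 4: author = 4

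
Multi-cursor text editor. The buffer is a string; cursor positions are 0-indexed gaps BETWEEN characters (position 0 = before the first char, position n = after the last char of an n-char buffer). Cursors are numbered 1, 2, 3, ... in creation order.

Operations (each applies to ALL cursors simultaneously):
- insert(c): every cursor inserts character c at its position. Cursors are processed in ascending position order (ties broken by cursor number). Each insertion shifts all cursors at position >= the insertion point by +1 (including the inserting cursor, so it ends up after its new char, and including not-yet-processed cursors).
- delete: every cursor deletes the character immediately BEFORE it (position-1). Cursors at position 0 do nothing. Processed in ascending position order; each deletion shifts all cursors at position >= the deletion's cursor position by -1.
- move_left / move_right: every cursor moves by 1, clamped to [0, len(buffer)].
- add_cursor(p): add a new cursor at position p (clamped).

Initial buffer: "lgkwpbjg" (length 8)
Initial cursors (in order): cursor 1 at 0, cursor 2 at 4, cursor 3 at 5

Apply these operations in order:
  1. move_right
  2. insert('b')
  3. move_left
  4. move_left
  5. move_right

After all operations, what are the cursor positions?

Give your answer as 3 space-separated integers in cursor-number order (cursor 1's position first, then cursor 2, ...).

Answer: 1 6 8

Derivation:
After op 1 (move_right): buffer="lgkwpbjg" (len 8), cursors c1@1 c2@5 c3@6, authorship ........
After op 2 (insert('b')): buffer="lbgkwpbbbjg" (len 11), cursors c1@2 c2@7 c3@9, authorship .1....2.3..
After op 3 (move_left): buffer="lbgkwpbbbjg" (len 11), cursors c1@1 c2@6 c3@8, authorship .1....2.3..
After op 4 (move_left): buffer="lbgkwpbbbjg" (len 11), cursors c1@0 c2@5 c3@7, authorship .1....2.3..
After op 5 (move_right): buffer="lbgkwpbbbjg" (len 11), cursors c1@1 c2@6 c3@8, authorship .1....2.3..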